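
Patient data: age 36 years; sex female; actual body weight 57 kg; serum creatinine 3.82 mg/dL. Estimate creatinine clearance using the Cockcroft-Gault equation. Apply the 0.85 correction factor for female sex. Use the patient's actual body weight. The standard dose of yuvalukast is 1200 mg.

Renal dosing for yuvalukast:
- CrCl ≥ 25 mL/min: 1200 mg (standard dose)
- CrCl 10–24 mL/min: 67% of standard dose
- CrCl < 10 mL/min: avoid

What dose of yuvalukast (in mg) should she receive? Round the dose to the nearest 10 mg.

800 mg

CrCl = (140 − 36) × 57 / (72 × 3.82) × 0.85 = 5928.0 / 275.04 × 0.85 ≈ 18.3 mL/min
CrCl ≈ 18 mL/min → bracket 10–24 mL/min.
67% of 1200 mg = 804 mg → 800 mg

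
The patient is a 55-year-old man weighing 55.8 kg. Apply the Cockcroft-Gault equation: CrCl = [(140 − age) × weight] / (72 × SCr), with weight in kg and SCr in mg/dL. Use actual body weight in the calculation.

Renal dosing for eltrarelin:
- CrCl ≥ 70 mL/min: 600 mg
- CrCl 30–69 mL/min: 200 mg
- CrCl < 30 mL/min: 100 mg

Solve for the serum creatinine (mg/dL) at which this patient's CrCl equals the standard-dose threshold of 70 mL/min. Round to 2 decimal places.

Standard dose requires CrCl ≥ 70 mL/min.
Set (140 − 55) × 55.8 / (72 × SCr) = 70
SCr = (140 − 55) × 55.8 / (72 × 70) = 0.941 mg/dL

0.94 mg/dL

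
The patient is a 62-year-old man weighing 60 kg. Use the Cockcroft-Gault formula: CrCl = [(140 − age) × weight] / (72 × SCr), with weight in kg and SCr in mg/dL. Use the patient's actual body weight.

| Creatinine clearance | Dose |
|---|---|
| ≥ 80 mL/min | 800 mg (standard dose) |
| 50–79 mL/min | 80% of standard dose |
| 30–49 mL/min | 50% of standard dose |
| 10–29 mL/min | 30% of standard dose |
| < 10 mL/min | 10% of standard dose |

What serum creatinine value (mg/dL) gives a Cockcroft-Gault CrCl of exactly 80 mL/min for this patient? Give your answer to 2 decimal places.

0.81 mg/dL

Standard dose requires CrCl ≥ 80 mL/min.
Set (140 − 62) × 60 / (72 × SCr) = 80
SCr = (140 − 62) × 60 / (72 × 80) = 0.812 mg/dL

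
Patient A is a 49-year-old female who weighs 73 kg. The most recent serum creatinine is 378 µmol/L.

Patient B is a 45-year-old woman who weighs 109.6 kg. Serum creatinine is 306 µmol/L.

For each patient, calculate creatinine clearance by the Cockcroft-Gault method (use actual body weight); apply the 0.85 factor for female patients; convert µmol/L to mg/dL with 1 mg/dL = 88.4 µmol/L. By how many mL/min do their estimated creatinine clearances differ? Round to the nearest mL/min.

Patient A: SCr = 378 / 88.4 = 4.276 mg/dL
Patient A: CrCl = (140 − 49) × 73 / (72 × 4.276) × 0.85 = 6643.0 / 307.87 × 0.85 ≈ 18.3 mL/min
Patient B: SCr = 306 / 88.4 = 3.462 mg/dL
Patient B: CrCl = (140 − 45) × 109.6 / (72 × 3.462) × 0.85 = 10412.0 / 249.26 × 0.85 ≈ 35.5 mL/min
|18.3 − 35.5| = 17.2 mL/min

17 mL/min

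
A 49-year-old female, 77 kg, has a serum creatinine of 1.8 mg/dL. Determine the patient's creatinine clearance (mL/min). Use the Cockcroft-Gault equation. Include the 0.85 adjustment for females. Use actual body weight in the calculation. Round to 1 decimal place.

CrCl = (140 − 49) × 77 / (72 × 1.8) × 0.85 = 7007.0 / 129.60 × 0.85 ≈ 46.0 mL/min

46.0 mL/min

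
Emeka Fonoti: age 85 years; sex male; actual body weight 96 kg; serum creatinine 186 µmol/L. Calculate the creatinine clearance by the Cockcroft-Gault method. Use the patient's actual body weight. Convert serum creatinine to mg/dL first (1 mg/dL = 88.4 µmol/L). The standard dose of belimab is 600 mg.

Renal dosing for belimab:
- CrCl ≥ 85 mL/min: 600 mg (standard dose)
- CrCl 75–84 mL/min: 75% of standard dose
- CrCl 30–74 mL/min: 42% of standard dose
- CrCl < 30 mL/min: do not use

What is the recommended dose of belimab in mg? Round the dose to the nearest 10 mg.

SCr = 186 / 88.4 = 2.104 mg/dL
CrCl = (140 − 85) × 96 / (72 × 2.104) = 5280.0 / 151.49 ≈ 34.9 mL/min
CrCl ≈ 35 mL/min → bracket 30–74 mL/min.
42% of 600 mg = 252 mg → 250 mg

250 mg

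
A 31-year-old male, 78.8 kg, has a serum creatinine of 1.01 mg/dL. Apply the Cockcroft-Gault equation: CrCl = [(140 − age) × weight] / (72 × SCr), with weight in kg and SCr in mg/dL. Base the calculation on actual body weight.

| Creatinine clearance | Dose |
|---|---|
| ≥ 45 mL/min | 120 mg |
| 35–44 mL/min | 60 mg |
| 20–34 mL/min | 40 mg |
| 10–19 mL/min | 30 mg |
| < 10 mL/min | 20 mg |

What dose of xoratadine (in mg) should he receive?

CrCl = (140 − 31) × 78.8 / (72 × 1.01) = 8589.2 / 72.72 ≈ 118.1 mL/min
CrCl ≈ 118 mL/min → bracket ≥ 45 mL/min.
Dose for this bracket: 120 mg.

120 mg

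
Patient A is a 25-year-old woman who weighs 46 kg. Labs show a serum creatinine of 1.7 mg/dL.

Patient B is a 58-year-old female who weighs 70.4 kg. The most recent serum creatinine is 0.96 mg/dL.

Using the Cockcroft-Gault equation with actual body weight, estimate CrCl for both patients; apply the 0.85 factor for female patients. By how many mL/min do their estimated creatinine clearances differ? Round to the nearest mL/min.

Patient A: CrCl = (140 − 25) × 46 / (72 × 1.7) × 0.85 = 5290.0 / 122.40 × 0.85 ≈ 36.7 mL/min
Patient B: CrCl = (140 − 58) × 70.4 / (72 × 0.96) × 0.85 = 5772.8 / 69.12 × 0.85 ≈ 71.0 mL/min
|36.7 − 71.0| = 34.3 mL/min

34 mL/min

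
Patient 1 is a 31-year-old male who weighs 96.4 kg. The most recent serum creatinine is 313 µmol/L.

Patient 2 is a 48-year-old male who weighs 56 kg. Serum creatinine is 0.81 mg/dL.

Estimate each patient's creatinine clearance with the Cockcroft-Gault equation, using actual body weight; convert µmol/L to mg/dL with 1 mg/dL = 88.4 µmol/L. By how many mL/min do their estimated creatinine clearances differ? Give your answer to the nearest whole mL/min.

Patient 1: SCr = 313 / 88.4 = 3.541 mg/dL
Patient 1: CrCl = (140 − 31) × 96.4 / (72 × 3.541) = 10507.6 / 254.95 ≈ 41.2 mL/min
Patient 2: CrCl = (140 − 48) × 56 / (72 × 0.81) = 5152.0 / 58.32 ≈ 88.3 mL/min
|41.2 − 88.3| = 47.1 mL/min

47 mL/min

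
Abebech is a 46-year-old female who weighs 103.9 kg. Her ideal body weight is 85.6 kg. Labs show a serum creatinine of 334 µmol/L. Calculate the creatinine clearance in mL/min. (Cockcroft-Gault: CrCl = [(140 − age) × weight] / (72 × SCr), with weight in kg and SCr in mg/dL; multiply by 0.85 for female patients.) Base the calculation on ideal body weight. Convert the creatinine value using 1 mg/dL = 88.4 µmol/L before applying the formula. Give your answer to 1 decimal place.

SCr = 334 / 88.4 = 3.778 mg/dL
CrCl = (140 − 46) × 85.6 / (72 × 3.778) × 0.85 = 8046.4 / 272.02 × 0.85 ≈ 25.1 mL/min

25.1 mL/min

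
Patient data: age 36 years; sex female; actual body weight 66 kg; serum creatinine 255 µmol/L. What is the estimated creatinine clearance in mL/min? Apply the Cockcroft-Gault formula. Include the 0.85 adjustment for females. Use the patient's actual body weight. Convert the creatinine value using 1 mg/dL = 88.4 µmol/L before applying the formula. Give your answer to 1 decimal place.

SCr = 255 / 88.4 = 2.885 mg/dL
CrCl = (140 − 36) × 66 / (72 × 2.885) × 0.85 = 6864.0 / 207.72 × 0.85 ≈ 28.1 mL/min

28.1 mL/min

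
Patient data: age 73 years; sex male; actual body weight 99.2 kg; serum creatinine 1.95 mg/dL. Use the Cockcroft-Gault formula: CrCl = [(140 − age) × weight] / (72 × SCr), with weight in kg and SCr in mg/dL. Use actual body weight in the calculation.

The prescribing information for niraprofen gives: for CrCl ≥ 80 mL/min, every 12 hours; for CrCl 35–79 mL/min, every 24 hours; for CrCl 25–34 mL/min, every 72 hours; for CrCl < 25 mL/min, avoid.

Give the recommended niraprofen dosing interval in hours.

CrCl = (140 − 73) × 99.2 / (72 × 1.95) = 6646.4 / 140.40 ≈ 47.3 mL/min
CrCl ≈ 47 mL/min → bracket 35–79 mL/min → every 24 hours.

every 24 hours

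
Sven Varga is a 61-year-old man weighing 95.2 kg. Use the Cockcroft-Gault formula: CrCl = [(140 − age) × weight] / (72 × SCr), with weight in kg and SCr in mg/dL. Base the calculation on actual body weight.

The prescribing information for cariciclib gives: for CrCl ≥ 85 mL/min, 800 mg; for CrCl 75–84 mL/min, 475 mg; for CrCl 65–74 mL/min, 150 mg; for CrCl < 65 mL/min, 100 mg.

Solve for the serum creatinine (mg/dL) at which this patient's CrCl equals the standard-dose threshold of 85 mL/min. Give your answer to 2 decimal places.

1.23 mg/dL

Standard dose requires CrCl ≥ 85 mL/min.
Set (140 − 61) × 95.2 / (72 × SCr) = 85
SCr = (140 − 61) × 95.2 / (72 × 85) = 1.229 mg/dL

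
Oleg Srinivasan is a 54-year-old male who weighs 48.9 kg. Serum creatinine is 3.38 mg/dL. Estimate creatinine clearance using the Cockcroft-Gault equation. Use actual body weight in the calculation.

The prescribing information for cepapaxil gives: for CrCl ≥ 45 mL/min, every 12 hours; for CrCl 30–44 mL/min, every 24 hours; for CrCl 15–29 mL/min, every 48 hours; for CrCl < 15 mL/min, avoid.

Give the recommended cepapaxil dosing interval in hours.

every 48 hours

CrCl = (140 − 54) × 48.9 / (72 × 3.38) = 4205.4 / 243.36 ≈ 17.3 mL/min
CrCl ≈ 17 mL/min → bracket 15–29 mL/min → every 48 hours.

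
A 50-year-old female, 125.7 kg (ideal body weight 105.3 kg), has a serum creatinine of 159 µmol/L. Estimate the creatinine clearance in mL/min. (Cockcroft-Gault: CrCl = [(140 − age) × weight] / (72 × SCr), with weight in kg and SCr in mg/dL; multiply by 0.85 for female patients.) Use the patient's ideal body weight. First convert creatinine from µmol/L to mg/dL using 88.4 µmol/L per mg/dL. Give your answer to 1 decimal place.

SCr = 159 / 88.4 = 1.799 mg/dL
CrCl = (140 − 50) × 105.3 / (72 × 1.799) × 0.85 = 9477.0 / 129.53 × 0.85 ≈ 62.2 mL/min

62.2 mL/min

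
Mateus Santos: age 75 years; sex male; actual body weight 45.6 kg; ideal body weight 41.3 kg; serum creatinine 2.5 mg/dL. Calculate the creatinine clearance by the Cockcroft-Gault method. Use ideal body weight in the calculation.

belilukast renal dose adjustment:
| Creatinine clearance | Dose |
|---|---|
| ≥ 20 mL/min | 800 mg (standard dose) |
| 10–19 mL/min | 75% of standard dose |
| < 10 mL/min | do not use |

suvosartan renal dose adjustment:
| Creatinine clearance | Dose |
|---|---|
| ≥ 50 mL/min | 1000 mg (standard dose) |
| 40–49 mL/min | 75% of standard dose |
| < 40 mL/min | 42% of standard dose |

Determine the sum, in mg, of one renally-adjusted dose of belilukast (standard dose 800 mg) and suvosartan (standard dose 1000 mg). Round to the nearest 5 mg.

CrCl = (140 − 75) × 41.3 / (72 × 2.5) = 2684.5 / 180.00 ≈ 14.9 mL/min
CrCl ≈ 15 mL/min.
belilukast: 10–19 mL/min → 75% of 800 mg = 600 mg.
suvosartan: < 40 mL/min → 42% of 1000 mg = 420 mg.
Total = 600 + 420 = 1020 mg.

1020 mg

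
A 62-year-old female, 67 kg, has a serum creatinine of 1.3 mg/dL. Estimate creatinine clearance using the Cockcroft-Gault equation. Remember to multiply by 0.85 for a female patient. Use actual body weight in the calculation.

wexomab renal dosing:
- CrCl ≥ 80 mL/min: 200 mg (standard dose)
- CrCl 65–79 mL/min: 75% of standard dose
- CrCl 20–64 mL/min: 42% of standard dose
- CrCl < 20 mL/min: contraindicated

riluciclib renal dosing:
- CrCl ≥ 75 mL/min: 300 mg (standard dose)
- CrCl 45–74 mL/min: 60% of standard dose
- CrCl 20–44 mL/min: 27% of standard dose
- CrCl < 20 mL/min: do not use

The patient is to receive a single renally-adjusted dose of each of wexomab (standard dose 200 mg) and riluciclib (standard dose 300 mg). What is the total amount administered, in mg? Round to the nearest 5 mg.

CrCl = (140 − 62) × 67 / (72 × 1.3) × 0.85 = 5226.0 / 93.60 × 0.85 ≈ 47.5 mL/min
CrCl ≈ 47 mL/min.
wexomab: 20–64 mL/min → 42% of 200 mg = 84 mg.
riluciclib: 45–74 mL/min → 60% of 300 mg = 180 mg.
Total = 84 + 180 = 264 mg.

265 mg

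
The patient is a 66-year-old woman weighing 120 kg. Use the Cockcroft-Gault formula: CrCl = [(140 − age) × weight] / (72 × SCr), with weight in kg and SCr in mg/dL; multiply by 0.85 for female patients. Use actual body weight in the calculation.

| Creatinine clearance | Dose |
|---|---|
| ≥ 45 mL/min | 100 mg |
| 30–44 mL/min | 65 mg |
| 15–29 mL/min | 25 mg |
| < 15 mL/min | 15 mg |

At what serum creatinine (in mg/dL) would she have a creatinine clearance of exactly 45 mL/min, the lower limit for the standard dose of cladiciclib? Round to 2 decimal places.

2.33 mg/dL

Standard dose requires CrCl ≥ 45 mL/min.
Set (140 − 66) × 120 × 0.85 / (72 × SCr) = 45
SCr = (140 − 66) × 120 × 0.85 / (72 × 45) = 2.330 mg/dL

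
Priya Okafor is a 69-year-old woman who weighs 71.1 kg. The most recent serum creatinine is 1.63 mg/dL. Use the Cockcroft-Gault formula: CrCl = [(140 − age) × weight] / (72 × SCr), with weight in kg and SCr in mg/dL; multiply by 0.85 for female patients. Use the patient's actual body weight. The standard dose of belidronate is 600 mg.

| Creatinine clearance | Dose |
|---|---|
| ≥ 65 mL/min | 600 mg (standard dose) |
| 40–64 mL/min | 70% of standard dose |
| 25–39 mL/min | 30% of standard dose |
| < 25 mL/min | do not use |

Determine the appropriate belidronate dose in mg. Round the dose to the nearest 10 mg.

180 mg

CrCl = (140 − 69) × 71.1 / (72 × 1.63) × 0.85 = 5048.1 / 117.36 × 0.85 ≈ 36.6 mL/min
CrCl ≈ 37 mL/min → bracket 25–39 mL/min.
30% of 600 mg = 180 mg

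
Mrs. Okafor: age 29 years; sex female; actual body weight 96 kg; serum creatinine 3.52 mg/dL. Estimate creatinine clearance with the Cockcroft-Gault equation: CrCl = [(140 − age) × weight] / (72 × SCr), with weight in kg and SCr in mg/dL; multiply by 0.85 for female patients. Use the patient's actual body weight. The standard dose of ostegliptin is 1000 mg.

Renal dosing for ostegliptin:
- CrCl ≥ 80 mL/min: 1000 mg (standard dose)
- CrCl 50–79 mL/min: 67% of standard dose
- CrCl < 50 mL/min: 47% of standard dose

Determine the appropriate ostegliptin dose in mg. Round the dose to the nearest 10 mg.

CrCl = (140 − 29) × 96 / (72 × 3.52) × 0.85 = 10656.0 / 253.44 × 0.85 ≈ 35.7 mL/min
CrCl ≈ 36 mL/min → bracket < 50 mL/min.
47% of 1000 mg = 470 mg

470 mg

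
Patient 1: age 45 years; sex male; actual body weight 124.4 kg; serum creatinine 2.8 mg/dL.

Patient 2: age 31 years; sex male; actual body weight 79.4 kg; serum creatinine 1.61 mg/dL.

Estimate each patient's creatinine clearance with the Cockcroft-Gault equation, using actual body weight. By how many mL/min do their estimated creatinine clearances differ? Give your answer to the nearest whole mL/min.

16 mL/min

Patient 1: CrCl = (140 − 45) × 124.4 / (72 × 2.8) = 11818.0 / 201.60 ≈ 58.6 mL/min
Patient 2: CrCl = (140 − 31) × 79.4 / (72 × 1.61) = 8654.6 / 115.92 ≈ 74.7 mL/min
|58.6 − 74.7| = 16.1 mL/min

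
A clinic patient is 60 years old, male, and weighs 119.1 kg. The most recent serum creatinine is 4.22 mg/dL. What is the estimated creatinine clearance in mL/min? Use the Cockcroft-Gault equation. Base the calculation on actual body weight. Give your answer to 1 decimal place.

CrCl = (140 − 60) × 119.1 / (72 × 4.22) = 9528.0 / 303.84 ≈ 31.4 mL/min

31.4 mL/min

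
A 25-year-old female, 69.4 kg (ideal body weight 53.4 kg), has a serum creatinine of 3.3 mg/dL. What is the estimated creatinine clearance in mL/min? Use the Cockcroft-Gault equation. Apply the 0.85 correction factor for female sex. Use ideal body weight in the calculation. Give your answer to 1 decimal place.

CrCl = (140 − 25) × 53.4 / (72 × 3.3) × 0.85 = 6141.0 / 237.60 × 0.85 ≈ 22.0 mL/min

22.0 mL/min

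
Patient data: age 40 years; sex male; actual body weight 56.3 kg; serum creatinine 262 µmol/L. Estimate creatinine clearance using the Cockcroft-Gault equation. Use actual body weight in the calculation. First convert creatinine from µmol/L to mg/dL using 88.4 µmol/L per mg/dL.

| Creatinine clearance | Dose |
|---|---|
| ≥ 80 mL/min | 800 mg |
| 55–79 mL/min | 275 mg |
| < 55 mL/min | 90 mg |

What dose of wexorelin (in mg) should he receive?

90 mg

SCr = 262 / 88.4 = 2.964 mg/dL
CrCl = (140 − 40) × 56.3 / (72 × 2.964) = 5630.0 / 213.41 ≈ 26.4 mL/min
CrCl ≈ 26 mL/min → bracket < 55 mL/min.
Dose for this bracket: 90 mg.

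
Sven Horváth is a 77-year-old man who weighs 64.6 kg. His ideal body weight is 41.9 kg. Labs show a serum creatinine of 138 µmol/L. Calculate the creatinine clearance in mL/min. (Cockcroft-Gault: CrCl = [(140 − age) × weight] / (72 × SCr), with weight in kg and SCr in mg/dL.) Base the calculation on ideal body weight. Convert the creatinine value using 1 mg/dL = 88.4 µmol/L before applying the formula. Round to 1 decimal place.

SCr = 138 / 88.4 = 1.561 mg/dL
CrCl = (140 − 77) × 41.9 / (72 × 1.561) = 2639.7 / 112.39 ≈ 23.5 mL/min

23.5 mL/min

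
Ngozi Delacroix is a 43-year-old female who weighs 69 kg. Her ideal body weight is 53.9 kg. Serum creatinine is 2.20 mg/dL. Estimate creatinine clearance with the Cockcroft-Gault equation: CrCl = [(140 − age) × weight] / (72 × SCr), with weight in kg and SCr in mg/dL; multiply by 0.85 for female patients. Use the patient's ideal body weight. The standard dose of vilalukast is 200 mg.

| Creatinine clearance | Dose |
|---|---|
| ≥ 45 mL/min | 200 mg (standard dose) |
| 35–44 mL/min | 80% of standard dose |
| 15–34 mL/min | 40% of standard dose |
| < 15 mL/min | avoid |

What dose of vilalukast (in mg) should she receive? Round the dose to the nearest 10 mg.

80 mg

CrCl = (140 − 43) × 53.9 / (72 × 2.2) × 0.85 = 5228.3 / 158.40 × 0.85 ≈ 28.1 mL/min
CrCl ≈ 28 mL/min → bracket 15–34 mL/min.
40% of 200 mg = 80 mg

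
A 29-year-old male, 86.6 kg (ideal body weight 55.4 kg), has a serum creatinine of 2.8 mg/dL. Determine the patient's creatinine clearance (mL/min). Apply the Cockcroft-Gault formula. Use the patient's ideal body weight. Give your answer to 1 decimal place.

CrCl = (140 − 29) × 55.4 / (72 × 2.8) = 6149.4 / 201.60 ≈ 30.5 mL/min

30.5 mL/min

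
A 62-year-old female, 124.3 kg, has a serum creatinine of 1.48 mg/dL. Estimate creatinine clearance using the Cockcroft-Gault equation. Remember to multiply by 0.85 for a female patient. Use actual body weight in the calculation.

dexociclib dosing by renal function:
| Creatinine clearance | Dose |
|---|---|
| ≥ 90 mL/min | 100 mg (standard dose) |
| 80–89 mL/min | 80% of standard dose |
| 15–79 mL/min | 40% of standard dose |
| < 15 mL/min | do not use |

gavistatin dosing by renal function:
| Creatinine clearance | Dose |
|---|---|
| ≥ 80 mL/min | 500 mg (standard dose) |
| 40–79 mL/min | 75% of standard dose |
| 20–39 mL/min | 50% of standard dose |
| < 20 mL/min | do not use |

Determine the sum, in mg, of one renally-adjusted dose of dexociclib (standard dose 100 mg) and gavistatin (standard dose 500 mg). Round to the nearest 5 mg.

415 mg

CrCl = (140 − 62) × 124.3 / (72 × 1.48) × 0.85 = 9695.4 / 106.56 × 0.85 ≈ 77.3 mL/min
CrCl ≈ 77 mL/min.
dexociclib: 15–79 mL/min → 40% of 100 mg = 40 mg.
gavistatin: 40–79 mL/min → 75% of 500 mg = 375 mg.
Total = 40 + 375 = 415 mg.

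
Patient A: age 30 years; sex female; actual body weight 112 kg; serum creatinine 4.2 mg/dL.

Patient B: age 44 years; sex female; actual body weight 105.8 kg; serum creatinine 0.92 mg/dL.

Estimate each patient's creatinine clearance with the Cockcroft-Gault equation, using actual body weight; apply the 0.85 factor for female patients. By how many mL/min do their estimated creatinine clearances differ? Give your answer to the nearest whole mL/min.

96 mL/min

Patient A: CrCl = (140 − 30) × 112 / (72 × 4.2) × 0.85 = 12320.0 / 302.40 × 0.85 ≈ 34.6 mL/min
Patient B: CrCl = (140 − 44) × 105.8 / (72 × 0.92) × 0.85 = 10156.8 / 66.24 × 0.85 ≈ 130.3 mL/min
|34.6 − 130.3| = 95.7 mL/min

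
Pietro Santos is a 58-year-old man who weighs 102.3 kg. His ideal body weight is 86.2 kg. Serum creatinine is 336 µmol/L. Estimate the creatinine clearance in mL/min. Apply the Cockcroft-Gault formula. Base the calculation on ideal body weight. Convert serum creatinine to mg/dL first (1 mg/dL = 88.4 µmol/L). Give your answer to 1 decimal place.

25.8 mL/min

SCr = 336 / 88.4 = 3.801 mg/dL
CrCl = (140 − 58) × 86.2 / (72 × 3.801) = 7068.4 / 273.67 ≈ 25.8 mL/min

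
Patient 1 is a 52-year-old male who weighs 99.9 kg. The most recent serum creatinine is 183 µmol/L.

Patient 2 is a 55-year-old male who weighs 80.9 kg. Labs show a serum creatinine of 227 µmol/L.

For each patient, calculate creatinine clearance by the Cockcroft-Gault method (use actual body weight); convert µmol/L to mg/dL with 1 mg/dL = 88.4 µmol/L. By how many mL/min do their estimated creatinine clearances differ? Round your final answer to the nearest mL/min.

Patient 1: SCr = 183 / 88.4 = 2.07 mg/dL
Patient 1: CrCl = (140 − 52) × 99.9 / (72 × 2.07) = 8791.2 / 149.04 ≈ 59.0 mL/min
Patient 2: SCr = 227 / 88.4 = 2.568 mg/dL
Patient 2: CrCl = (140 − 55) × 80.9 / (72 × 2.568) = 6876.5 / 184.90 ≈ 37.2 mL/min
|59.0 − 37.2| = 21.8 mL/min

22 mL/min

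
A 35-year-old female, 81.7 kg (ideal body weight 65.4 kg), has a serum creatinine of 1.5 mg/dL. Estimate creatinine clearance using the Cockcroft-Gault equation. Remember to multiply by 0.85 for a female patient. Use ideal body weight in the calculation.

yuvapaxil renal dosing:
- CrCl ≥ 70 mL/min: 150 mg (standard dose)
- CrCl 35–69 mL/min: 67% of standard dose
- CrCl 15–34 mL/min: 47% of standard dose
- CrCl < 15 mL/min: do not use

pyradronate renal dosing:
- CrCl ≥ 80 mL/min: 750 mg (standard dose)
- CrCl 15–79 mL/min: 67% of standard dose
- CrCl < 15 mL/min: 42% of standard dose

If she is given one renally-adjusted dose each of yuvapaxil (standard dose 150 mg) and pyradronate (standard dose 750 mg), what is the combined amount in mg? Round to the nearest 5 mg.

CrCl = (140 − 35) × 65.4 / (72 × 1.5) × 0.85 = 6867.0 / 108.00 × 0.85 ≈ 54.0 mL/min
CrCl ≈ 54 mL/min.
yuvapaxil: 35–69 mL/min → 67% of 150 mg = 100.5 mg.
pyradronate: 15–79 mL/min → 67% of 750 mg = 502.5 mg.
Total = 100.5 + 502.5 = 603 mg.

605 mg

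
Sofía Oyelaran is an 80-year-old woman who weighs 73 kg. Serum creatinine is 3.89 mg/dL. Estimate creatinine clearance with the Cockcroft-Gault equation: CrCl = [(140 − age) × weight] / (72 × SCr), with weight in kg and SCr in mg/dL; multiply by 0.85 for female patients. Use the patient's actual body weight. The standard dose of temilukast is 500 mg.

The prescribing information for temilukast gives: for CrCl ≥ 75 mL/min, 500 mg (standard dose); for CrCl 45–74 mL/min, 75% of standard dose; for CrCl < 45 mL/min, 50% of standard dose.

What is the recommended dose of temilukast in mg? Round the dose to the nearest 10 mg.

CrCl = (140 − 80) × 73 / (72 × 3.89) × 0.85 = 4380.0 / 280.08 × 0.85 ≈ 13.3 mL/min
CrCl ≈ 13 mL/min → bracket < 45 mL/min.
50% of 500 mg = 250 mg

250 mg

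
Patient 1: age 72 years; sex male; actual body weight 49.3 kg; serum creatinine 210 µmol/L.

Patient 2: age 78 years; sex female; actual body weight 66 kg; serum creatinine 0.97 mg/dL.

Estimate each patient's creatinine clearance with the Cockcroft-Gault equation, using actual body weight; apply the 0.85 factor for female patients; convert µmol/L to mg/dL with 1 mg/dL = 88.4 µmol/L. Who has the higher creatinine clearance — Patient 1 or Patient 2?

Patient 2

Patient 1: SCr = 210 / 88.4 = 2.376 mg/dL
Patient 1: CrCl = (140 − 72) × 49.3 / (72 × 2.376) = 3352.4 / 171.07 ≈ 19.6 mL/min
Patient 2: CrCl = (140 − 78) × 66 / (72 × 0.97) × 0.85 = 4092.0 / 69.84 × 0.85 ≈ 49.8 mL/min
19.6 vs 49.8 mL/min → Patient 2 is higher.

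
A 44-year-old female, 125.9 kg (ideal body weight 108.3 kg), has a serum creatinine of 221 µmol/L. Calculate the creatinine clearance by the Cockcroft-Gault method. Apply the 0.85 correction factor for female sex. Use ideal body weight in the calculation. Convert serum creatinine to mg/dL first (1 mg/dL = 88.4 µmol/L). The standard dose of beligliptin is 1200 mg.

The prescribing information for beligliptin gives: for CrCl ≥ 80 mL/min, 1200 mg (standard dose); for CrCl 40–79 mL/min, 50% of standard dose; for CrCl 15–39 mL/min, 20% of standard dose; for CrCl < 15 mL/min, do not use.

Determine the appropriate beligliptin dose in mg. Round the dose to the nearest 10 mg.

600 mg

SCr = 221 / 88.4 = 2.5 mg/dL
CrCl = (140 − 44) × 108.3 / (72 × 2.5) × 0.85 = 10396.8 / 180.00 × 0.85 ≈ 49.1 mL/min
CrCl ≈ 49 mL/min → bracket 40–79 mL/min.
50% of 1200 mg = 600 mg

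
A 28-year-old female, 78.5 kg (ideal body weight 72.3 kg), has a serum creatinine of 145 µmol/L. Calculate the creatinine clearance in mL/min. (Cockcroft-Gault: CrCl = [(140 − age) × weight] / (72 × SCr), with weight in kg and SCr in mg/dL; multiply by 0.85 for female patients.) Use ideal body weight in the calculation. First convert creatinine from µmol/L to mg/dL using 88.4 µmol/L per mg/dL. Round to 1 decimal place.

SCr = 145 / 88.4 = 1.64 mg/dL
CrCl = (140 − 28) × 72.3 / (72 × 1.64) × 0.85 = 8097.6 / 118.08 × 0.85 ≈ 58.3 mL/min

58.3 mL/min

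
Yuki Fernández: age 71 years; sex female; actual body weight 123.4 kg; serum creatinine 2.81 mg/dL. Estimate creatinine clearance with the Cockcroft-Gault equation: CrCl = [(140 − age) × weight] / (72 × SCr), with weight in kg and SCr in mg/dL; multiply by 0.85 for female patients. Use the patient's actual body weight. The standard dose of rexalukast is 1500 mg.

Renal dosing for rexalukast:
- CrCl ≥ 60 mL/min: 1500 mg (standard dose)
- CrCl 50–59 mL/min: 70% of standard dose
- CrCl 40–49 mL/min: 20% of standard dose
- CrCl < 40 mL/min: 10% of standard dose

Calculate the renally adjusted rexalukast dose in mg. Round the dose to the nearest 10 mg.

150 mg

CrCl = (140 − 71) × 123.4 / (72 × 2.81) × 0.85 = 8514.6 / 202.32 × 0.85 ≈ 35.8 mL/min
CrCl ≈ 36 mL/min → bracket < 40 mL/min.
10% of 1500 mg = 150 mg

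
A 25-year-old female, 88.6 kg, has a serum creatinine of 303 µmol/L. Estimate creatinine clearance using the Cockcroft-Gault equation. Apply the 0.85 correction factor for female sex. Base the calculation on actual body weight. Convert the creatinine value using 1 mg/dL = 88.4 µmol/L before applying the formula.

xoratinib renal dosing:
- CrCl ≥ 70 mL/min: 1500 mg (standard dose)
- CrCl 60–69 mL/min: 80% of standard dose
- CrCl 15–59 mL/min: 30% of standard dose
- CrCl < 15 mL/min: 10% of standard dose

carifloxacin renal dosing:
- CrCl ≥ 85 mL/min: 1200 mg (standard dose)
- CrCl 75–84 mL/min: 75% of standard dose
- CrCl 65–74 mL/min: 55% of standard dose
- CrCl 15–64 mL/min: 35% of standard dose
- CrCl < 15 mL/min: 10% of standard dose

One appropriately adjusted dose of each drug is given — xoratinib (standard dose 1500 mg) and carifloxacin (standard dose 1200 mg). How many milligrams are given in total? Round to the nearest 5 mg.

SCr = 303 / 88.4 = 3.428 mg/dL
CrCl = (140 − 25) × 88.6 / (72 × 3.428) × 0.85 = 10189.0 / 246.82 × 0.85 ≈ 35.1 mL/min
CrCl ≈ 35 mL/min.
xoratinib: 15–59 mL/min → 30% of 1500 mg = 450 mg.
carifloxacin: 15–64 mL/min → 35% of 1200 mg = 420 mg.
Total = 450 + 420 = 870 mg.

870 mg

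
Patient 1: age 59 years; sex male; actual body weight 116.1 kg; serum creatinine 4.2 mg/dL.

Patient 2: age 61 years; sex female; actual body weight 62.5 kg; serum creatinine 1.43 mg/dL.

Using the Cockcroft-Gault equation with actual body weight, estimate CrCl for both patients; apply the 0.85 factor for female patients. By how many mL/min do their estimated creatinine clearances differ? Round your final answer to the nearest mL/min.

10 mL/min

Patient 1: CrCl = (140 − 59) × 116.1 / (72 × 4.2) = 9404.1 / 302.40 ≈ 31.1 mL/min
Patient 2: CrCl = (140 − 61) × 62.5 / (72 × 1.43) × 0.85 = 4937.5 / 102.96 × 0.85 ≈ 40.8 mL/min
|31.1 − 40.8| = 9.7 mL/min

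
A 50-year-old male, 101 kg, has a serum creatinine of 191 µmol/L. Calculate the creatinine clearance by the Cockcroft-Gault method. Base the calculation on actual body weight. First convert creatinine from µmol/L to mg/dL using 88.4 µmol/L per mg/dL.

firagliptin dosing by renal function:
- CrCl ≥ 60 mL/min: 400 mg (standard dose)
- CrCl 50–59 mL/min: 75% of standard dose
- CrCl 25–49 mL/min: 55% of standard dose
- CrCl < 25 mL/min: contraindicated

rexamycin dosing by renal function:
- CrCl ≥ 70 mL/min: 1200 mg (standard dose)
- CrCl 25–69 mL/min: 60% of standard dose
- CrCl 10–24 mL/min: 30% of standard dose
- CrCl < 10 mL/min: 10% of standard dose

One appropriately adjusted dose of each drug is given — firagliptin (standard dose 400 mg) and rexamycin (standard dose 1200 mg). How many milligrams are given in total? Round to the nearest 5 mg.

SCr = 191 / 88.4 = 2.161 mg/dL
CrCl = (140 − 50) × 101 / (72 × 2.161) = 9090.0 / 155.59 ≈ 58.4 mL/min
CrCl ≈ 58 mL/min.
firagliptin: 50–59 mL/min → 75% of 400 mg = 300 mg.
rexamycin: 25–69 mL/min → 60% of 1200 mg = 720 mg.
Total = 300 + 720 = 1020 mg.

1020 mg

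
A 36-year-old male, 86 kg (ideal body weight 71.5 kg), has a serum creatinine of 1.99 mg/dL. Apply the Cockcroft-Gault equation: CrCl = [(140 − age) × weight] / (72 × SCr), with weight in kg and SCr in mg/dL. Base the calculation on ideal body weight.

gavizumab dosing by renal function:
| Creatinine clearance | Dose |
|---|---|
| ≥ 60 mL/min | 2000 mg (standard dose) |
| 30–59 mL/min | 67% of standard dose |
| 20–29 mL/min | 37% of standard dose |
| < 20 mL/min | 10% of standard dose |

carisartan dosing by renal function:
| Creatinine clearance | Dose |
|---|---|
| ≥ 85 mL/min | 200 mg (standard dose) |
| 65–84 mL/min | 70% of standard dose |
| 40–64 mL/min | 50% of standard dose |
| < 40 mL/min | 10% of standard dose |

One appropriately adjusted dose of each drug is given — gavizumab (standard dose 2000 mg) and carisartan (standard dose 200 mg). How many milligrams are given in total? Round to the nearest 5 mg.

1440 mg

CrCl = (140 − 36) × 71.5 / (72 × 1.99) = 7436.0 / 143.28 ≈ 51.9 mL/min
CrCl ≈ 52 mL/min.
gavizumab: 30–59 mL/min → 67% of 2000 mg = 1340 mg.
carisartan: 40–64 mL/min → 50% of 200 mg = 100 mg.
Total = 1340 + 100 = 1440 mg.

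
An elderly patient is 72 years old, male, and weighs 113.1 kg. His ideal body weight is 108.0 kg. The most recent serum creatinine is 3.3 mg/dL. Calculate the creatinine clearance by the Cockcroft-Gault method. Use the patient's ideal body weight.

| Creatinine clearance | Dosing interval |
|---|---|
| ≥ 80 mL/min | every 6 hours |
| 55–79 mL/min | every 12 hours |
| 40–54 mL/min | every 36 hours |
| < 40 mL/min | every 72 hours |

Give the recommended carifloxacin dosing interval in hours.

every 72 hours

CrCl = (140 − 72) × 108 / (72 × 3.3) = 7344.0 / 237.60 ≈ 30.9 mL/min
CrCl ≈ 31 mL/min → bracket < 40 mL/min → every 72 hours.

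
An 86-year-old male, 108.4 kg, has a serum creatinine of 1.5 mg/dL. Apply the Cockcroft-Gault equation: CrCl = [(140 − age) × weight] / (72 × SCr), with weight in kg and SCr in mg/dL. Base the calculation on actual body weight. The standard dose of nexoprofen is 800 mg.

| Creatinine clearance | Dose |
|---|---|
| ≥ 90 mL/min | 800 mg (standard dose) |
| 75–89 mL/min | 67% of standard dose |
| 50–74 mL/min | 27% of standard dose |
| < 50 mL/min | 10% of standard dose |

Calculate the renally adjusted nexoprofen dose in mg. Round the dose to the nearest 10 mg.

CrCl = (140 − 86) × 108.4 / (72 × 1.5) = 5853.6 / 108.00 ≈ 54.2 mL/min
CrCl ≈ 54 mL/min → bracket 50–74 mL/min.
27% of 800 mg = 216 mg → 220 mg

220 mg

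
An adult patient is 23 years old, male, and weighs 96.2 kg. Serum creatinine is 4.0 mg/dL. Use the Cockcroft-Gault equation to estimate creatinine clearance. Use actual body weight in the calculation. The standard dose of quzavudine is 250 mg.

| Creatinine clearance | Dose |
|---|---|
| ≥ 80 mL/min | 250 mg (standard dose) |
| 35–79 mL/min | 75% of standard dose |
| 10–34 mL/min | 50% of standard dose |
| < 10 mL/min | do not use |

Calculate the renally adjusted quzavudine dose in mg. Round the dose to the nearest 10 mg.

CrCl = (140 − 23) × 96.2 / (72 × 4) = 11255.4 / 288.00 ≈ 39.1 mL/min
CrCl ≈ 39 mL/min → bracket 35–79 mL/min.
75% of 250 mg = 187.5 mg → 190 mg

190 mg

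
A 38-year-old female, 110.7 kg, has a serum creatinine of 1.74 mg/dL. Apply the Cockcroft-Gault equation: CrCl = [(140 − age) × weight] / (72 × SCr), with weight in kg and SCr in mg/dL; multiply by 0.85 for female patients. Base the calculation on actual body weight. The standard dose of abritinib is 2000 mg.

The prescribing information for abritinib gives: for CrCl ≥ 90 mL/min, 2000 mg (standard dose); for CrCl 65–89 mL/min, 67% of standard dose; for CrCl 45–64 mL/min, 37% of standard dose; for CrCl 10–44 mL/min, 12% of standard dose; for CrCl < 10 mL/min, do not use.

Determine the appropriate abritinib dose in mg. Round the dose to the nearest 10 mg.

1340 mg

CrCl = (140 − 38) × 110.7 / (72 × 1.74) × 0.85 = 11291.4 / 125.28 × 0.85 ≈ 76.6 mL/min
CrCl ≈ 77 mL/min → bracket 65–89 mL/min.
67% of 2000 mg = 1340 mg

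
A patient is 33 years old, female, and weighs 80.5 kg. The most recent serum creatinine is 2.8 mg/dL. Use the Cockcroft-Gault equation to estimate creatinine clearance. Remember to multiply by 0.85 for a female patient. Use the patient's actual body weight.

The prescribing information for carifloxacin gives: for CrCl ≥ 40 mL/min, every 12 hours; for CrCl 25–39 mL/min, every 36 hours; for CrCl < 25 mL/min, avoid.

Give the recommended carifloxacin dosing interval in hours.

CrCl = (140 − 33) × 80.5 / (72 × 2.8) × 0.85 = 8613.5 / 201.60 × 0.85 ≈ 36.3 mL/min
CrCl ≈ 36 mL/min → bracket 25–39 mL/min → every 36 hours.

every 36 hours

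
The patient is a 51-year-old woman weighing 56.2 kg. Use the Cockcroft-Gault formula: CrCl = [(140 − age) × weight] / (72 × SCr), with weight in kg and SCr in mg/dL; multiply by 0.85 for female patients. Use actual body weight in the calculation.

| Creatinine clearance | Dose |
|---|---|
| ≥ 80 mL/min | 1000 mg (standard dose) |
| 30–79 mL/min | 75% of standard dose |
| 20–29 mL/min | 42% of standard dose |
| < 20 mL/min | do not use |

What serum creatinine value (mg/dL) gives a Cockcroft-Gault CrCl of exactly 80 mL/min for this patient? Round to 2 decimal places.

0.74 mg/dL

Standard dose requires CrCl ≥ 80 mL/min.
Set (140 − 51) × 56.2 × 0.85 / (72 × SCr) = 80
SCr = (140 − 51) × 56.2 × 0.85 / (72 × 80) = 0.738 mg/dL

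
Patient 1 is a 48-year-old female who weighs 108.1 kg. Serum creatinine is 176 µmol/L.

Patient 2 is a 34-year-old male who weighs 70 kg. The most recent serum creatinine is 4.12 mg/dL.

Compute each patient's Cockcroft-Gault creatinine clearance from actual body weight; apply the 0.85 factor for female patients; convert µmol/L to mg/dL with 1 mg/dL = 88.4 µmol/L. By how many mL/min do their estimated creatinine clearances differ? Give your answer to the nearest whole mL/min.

34 mL/min

Patient 1: SCr = 176 / 88.4 = 1.991 mg/dL
Patient 1: CrCl = (140 − 48) × 108.1 / (72 × 1.991) × 0.85 = 9945.2 / 143.35 × 0.85 ≈ 59.0 mL/min
Patient 2: CrCl = (140 − 34) × 70 / (72 × 4.12) = 7420.0 / 296.64 ≈ 25.0 mL/min
|59.0 − 25.0| = 34.0 mL/min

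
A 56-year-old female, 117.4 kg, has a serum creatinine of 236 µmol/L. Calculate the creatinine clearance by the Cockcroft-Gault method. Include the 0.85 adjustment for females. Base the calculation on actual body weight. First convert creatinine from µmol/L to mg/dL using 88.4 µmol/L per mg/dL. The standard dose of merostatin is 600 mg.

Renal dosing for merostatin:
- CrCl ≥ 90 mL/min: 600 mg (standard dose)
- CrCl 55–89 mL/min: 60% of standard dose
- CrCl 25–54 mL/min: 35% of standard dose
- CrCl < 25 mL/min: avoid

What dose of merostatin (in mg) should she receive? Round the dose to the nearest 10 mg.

SCr = 236 / 88.4 = 2.67 mg/dL
CrCl = (140 − 56) × 117.4 / (72 × 2.67) × 0.85 = 9861.6 / 192.24 × 0.85 ≈ 43.6 mL/min
CrCl ≈ 44 mL/min → bracket 25–54 mL/min.
35% of 600 mg = 210 mg

210 mg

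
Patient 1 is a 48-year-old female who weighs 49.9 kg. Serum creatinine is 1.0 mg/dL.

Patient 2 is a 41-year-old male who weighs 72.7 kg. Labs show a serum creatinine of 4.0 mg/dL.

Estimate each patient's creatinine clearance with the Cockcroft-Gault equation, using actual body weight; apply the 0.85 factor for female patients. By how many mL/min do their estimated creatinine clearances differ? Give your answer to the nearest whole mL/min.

Patient 1: CrCl = (140 − 48) × 49.9 / (72 × 1) × 0.85 = 4590.8 / 72.00 × 0.85 ≈ 54.2 mL/min
Patient 2: CrCl = (140 − 41) × 72.7 / (72 × 4) = 7197.3 / 288.00 ≈ 25.0 mL/min
|54.2 − 25.0| = 29.2 mL/min

29 mL/min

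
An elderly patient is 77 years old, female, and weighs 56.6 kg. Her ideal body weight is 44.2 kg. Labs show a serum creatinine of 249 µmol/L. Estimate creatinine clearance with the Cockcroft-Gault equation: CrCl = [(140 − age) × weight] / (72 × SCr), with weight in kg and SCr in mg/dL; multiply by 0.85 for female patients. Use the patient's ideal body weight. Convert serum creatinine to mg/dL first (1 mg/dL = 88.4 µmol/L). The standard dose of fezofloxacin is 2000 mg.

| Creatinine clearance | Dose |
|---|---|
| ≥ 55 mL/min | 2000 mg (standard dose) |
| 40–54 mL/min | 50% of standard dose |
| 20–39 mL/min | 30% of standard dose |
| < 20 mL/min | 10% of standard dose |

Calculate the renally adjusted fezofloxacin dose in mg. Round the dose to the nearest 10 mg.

SCr = 249 / 88.4 = 2.817 mg/dL
CrCl = (140 − 77) × 44.2 / (72 × 2.817) × 0.85 = 2784.6 / 202.82 × 0.85 ≈ 11.7 mL/min
CrCl ≈ 12 mL/min → bracket < 20 mL/min.
10% of 2000 mg = 200 mg

200 mg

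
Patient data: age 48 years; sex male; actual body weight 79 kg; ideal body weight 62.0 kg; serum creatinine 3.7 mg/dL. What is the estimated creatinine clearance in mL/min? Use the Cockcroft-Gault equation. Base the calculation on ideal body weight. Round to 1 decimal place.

CrCl = (140 − 48) × 62 / (72 × 3.7) = 5704.0 / 266.40 ≈ 21.4 mL/min

21.4 mL/min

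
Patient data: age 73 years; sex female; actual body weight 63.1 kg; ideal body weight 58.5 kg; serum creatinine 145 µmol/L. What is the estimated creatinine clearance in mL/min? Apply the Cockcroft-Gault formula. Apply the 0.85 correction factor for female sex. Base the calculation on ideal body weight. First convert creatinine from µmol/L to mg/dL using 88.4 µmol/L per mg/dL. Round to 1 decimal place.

28.2 mL/min

SCr = 145 / 88.4 = 1.64 mg/dL
CrCl = (140 − 73) × 58.5 / (72 × 1.64) × 0.85 = 3919.5 / 118.08 × 0.85 ≈ 28.2 mL/min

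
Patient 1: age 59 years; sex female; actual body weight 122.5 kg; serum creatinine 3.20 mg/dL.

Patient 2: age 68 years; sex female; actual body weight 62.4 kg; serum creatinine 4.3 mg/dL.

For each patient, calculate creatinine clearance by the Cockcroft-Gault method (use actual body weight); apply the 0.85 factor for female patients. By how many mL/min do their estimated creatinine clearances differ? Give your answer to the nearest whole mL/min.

24 mL/min

Patient 1: CrCl = (140 − 59) × 122.5 / (72 × 3.2) × 0.85 = 9922.5 / 230.40 × 0.85 ≈ 36.6 mL/min
Patient 2: CrCl = (140 − 68) × 62.4 / (72 × 4.3) × 0.85 = 4492.8 / 309.60 × 0.85 ≈ 12.3 mL/min
|36.6 − 12.3| = 24.3 mL/min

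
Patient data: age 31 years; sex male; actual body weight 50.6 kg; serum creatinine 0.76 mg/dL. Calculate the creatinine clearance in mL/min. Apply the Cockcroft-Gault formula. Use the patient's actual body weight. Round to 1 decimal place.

100.8 mL/min

CrCl = (140 − 31) × 50.6 / (72 × 0.76) = 5515.4 / 54.72 ≈ 100.8 mL/min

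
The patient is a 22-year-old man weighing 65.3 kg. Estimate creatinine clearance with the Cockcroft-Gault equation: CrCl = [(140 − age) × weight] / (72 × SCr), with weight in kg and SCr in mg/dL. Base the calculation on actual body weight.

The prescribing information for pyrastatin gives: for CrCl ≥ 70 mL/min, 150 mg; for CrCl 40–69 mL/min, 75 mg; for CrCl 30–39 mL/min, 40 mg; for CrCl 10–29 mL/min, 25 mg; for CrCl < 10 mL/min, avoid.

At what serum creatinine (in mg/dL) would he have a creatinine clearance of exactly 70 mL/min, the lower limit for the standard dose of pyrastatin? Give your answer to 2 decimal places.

1.53 mg/dL

Standard dose requires CrCl ≥ 70 mL/min.
Set (140 − 22) × 65.3 / (72 × SCr) = 70
SCr = (140 − 22) × 65.3 / (72 × 70) = 1.529 mg/dL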